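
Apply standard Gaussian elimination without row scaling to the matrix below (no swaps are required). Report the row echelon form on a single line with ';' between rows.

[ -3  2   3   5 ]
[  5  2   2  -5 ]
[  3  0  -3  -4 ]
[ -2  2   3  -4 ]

REF = [-3 2 3 5; 0 16/3 7 10/3; 0 0 -21/8 -1/4; 0 0 0 -163/21]

Forward elimination:
R2 <- R2 - (-5/3)*R1:  [    0  16/3     7  10/3 ]
R3 <- R3 - (-1)*R1:  [ 0  2  0  1 ]
R4 <- R4 - (2/3)*R1:  [     0    2/3      1  -22/3 ]
R3 <- R3 - (3/8)*R2:  [     0      0  -21/8   -1/4 ]
R4 <- R4 - (1/8)*R2:  [     0      0    1/8  -31/4 ]
R4 <- R4 - (-1/21)*R3:  [       0        0        0  -163/21 ]
Row echelon form:
[ -3     2      3        5 ]
[  0  16/3      7     10/3 ]
[  0     0  -21/8     -1/4 ]
[  0     0      0  -163/21 ]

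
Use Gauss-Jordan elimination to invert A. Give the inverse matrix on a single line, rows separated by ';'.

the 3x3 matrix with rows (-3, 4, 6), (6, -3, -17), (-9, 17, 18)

inverse = [-47/15 -2/5 2/3; -3/5 0 1/5; -1 -1/5 1/5]

Gauss-Jordan on [A | I]:
R1 <- (1/-3)*R1:  [    1  -4/3    -2  |  -1/3     0     0 ]
R2 <- R2 - (6)*R1:  [  0   5  -5  |   2   1   0 ]
R3 <- R3 - (-9)*R1:  [  0   5   0  |  -3   0   1 ]
R2 <- (1/5)*R2:  [   0    1   -1  |  2/5  1/5    0 ]
R1 <- R1 - (-4/3)*R2:  [     1      0  -10/3  |    1/5   4/15      0 ]
R3 <- R3 - (5)*R2:  [  0   0   5  |  -5  -1   1 ]
R3 <- (1/5)*R3:  [    0     0     1  |    -1  -1/5   1/5 ]
R1 <- R1 - (-10/3)*R3:  [      1       0       0  |  -47/15    -2/5     2/3 ]
R2 <- R2 - (-1)*R3:  [    0     1     0  |  -3/5     0   1/5 ]
Right block of [I | A^{-1}] is the inverse:
[ -47/15  -2/5  2/3 ]
[   -3/5     0  1/5 ]
[     -1  -1/5  1/5 ]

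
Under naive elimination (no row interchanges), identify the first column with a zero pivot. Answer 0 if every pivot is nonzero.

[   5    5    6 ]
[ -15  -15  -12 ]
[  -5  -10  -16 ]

first zero-pivot column = 2

Naive forward elimination:
R2 <- R2 - (-3)*R1:  [ 0  0  6 ]
R3 <- R3 - (-1)*R1:  [   0   -5  -10 ]
Matrix at this point:
[ 5   5    6 ]
[ 0   0    6 ]
[ 0  -5  -10 ]
Pivot entry (2,2) is zero but row 3 has -5 in column 2 -> naive elimination stops; a row interchange (e.g. R2 <-> R3) would be required here.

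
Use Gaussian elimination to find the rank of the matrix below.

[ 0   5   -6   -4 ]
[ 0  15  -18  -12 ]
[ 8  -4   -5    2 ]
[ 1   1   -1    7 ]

Row reduction:
R1 <-> R3   (pivot in column 1 was zero)
[ 8  -4   -5    2 ]
[ 0  15  -18  -12 ]
[ 0   5   -6   -4 ]
[ 1   1   -1    7 ]
R4 <- R4 - (1/8)*R1:  [    0   3/2  -3/8  27/4 ]
R3 <- R3 - (1/3)*R2:  [ 0  0  0  0 ]
R4 <- R4 - (1/10)*R2:  [      0       0   57/40  159/20 ]
R3 <-> R4   (pivot in column 3 was zero)
[ 8  -4     -5       2 ]
[ 0  15    -18     -12 ]
[ 0   0  57/40  159/20 ]
[ 0   0      0       0 ]
Row echelon form:
[ 8  -4     -5       2 ]
[ 0  15    -18     -12 ]
[ 0   0  57/40  159/20 ]
[ 0   0      0       0 ]
Nonzero rows / pivot columns: 3

rank(A) = 3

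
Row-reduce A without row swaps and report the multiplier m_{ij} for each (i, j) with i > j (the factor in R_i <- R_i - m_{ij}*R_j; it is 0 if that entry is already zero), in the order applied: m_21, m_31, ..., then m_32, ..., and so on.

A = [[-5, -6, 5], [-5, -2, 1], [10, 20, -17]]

Forward elimination:
R2 <- R2 - (1)*R1:  [  0   4  -4 ]
R3 <- R3 - (-2)*R1:  [  0   8  -7 ]
R3 <- R3 - (2)*R2:  [ 0  0  1 ]
Multipliers (in order of application): m_{21} = 1, m_{31} = -2, m_{32} = 2

multipliers: 1, -2, 2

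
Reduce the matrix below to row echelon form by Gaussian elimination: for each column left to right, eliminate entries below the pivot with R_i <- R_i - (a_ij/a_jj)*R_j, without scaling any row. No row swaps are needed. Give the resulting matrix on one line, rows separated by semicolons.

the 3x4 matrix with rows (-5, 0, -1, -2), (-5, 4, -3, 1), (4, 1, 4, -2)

REF = [-5 0 -1 -2; 0 4 -2 3; 0 0 37/10 -87/20]

Forward elimination:
R2 <- R2 - (1)*R1:  [  0   4  -2   3 ]
R3 <- R3 - (-4/5)*R1:  [     0      1   16/5  -18/5 ]
R3 <- R3 - (1/4)*R2:  [      0       0   37/10  -87/20 ]
Row echelon form:
[ -5  0     -1      -2 ]
[  0  4     -2       3 ]
[  0  0  37/10  -87/20 ]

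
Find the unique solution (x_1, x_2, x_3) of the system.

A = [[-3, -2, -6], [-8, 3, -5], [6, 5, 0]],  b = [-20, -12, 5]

(0, 1, 3)

Forward elimination on [A|b]:
R2 <- R2 - (8/3)*R1:  [     0   25/3     11  124/3 ]
R3 <- R3 - (-2)*R1:  [   0    1  -12  -35 ]
R3 <- R3 - (3/25)*R2:  [       0        0  -333/25  -999/25 ]
Row echelon form:
[ -3    -2       -6  |      -20 ]
[  0  25/3       11  |    124/3 ]
[  0     0  -333/25  |  -999/25 ]
Back-substitution:
x_3 = (-999/25) / (-333/25) = 3
x_2 = (124/3 - (11)*(3)) / (25/3) = 1
x_1 = (-20 - (-2)*(1) - (-6)*(3)) / -3 = 0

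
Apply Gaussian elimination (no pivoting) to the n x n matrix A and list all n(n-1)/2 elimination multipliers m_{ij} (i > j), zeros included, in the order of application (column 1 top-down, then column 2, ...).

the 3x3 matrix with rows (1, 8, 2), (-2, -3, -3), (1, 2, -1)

multipliers: -2, 1, -6/13

Forward elimination:
R2 <- R2 - (-2)*R1:  [  0  13   1 ]
R3 <- R3 - (1)*R1:  [  0  -6  -3 ]
R3 <- R3 - (-6/13)*R2:  [      0       0  -33/13 ]
Multipliers (in order of application): m_{21} = -2, m_{31} = 1, m_{32} = -6/13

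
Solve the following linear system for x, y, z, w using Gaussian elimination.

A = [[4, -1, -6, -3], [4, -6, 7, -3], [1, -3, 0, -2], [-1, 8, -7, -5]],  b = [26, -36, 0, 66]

(-2, 2, -4, -4)

Forward elimination on [A|b]:
R2 <- R2 - (1)*R1:  [   0   -5   13    0  -62 ]
R3 <- R3 - (1/4)*R1:  [     0  -11/4    3/2   -5/4  -13/2 ]
R4 <- R4 - (-1/4)*R1:  [     0   31/4  -17/2  -23/4  145/2 ]
R3 <- R3 - (11/20)*R2:  [       0        0  -113/20     -5/4    138/5 ]
R4 <- R4 - (-31/20)*R2:  [      0       0  233/20   -23/4  -118/5 ]
R4 <- R4 - (-233/113)*R3:  [        0         0         0  -941/113  3764/113 ]
Row echelon form:
[ 4  -1       -6        -3  |        26 ]
[ 0  -5       13         0  |       -62 ]
[ 0   0  -113/20      -5/4  |     138/5 ]
[ 0   0        0  -941/113  |  3764/113 ]
Back-substitution:
w = (3764/113) / (-941/113) = -4
z = (138/5 - (-5/4)*(-4)) / (-113/20) = -4
y = (-62 - (13)*(-4)) / -5 = 2
x = (26 - (-1)*(2) - (-6)*(-4) - (-3)*(-4)) / 4 = -2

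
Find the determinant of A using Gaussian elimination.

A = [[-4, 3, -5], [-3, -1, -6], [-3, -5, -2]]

Forward elimination:
R2 <- R2 - (3/4)*R1:  [     0  -13/4   -9/4 ]
R3 <- R3 - (3/4)*R1:  [     0  -29/4    7/4 ]
R3 <- R3 - (29/13)*R2:  [     0      0  88/13 ]
Upper-triangular form:
[ -4      3     -5 ]
[  0  -13/4   -9/4 ]
[  0      0  88/13 ]
det(A) = (-1)^0 * (-4) * (-13/4) * (88/13) = 88  (0 row swaps -> sign +1)

det(A) = 88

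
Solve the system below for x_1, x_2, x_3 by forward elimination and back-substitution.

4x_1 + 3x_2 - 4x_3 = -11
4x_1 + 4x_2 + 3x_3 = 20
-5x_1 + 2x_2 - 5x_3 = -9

Forward elimination on [A|b]:
R2 <- R2 - (1)*R1:  [  0   1   7  31 ]
R3 <- R3 - (-5/4)*R1:  [     0   23/4    -10  -91/4 ]
R3 <- R3 - (23/4)*R2:  [      0       0  -201/4    -201 ]
Row echelon form:
[ 4  3      -4  |   -11 ]
[ 0  1       7  |    31 ]
[ 0  0  -201/4  |  -201 ]
Back-substitution:
x_3 = (-201) / (-201/4) = 4
x_2 = (31 - (7)*(4)) / 1 = 3
x_1 = (-11 - (3)*(3) - (-4)*(4)) / 4 = -1

(-1, 3, 4)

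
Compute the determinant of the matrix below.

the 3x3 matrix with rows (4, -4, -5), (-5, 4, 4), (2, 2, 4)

det(A) = 10

Forward elimination:
R2 <- R2 - (-5/4)*R1:  [    0    -1  -9/4 ]
R3 <- R3 - (1/2)*R1:  [    0     4  13/2 ]
R3 <- R3 - (-4)*R2:  [    0     0  -5/2 ]
Upper-triangular form:
[ 4  -4    -5 ]
[ 0  -1  -9/4 ]
[ 0   0  -5/2 ]
det(A) = (-1)^0 * (4) * (-1) * (-5/2) = 10  (0 row swaps -> sign +1)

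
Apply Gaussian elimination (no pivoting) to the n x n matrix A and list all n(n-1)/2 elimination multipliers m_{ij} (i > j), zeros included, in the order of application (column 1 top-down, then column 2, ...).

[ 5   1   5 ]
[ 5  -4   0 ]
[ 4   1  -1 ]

Forward elimination:
R2 <- R2 - (1)*R1:  [  0  -5  -5 ]
R3 <- R3 - (4/5)*R1:  [   0  1/5   -5 ]
R3 <- R3 - (-1/25)*R2:  [     0      0  -26/5 ]
Multipliers (in order of application): m_{21} = 1, m_{31} = 4/5, m_{32} = -1/25

multipliers: 1, 4/5, -1/25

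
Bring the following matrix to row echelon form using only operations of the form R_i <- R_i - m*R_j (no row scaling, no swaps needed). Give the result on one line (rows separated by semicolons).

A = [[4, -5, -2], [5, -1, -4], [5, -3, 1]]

REF = [4 -5 -2; 0 21/4 -3/2; 0 0 31/7]

Forward elimination:
R2 <- R2 - (5/4)*R1:  [    0  21/4  -3/2 ]
R3 <- R3 - (5/4)*R1:  [    0  13/4   7/2 ]
R3 <- R3 - (13/21)*R2:  [    0     0  31/7 ]
Row echelon form:
[ 4    -5    -2 ]
[ 0  21/4  -3/2 ]
[ 0     0  31/7 ]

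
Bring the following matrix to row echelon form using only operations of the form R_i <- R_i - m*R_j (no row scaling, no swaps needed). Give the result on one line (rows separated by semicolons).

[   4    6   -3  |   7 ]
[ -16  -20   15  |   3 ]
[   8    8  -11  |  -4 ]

REF = [4 6 -3 7; 0 4 3 31; 0 0 -2 13]

Forward elimination:
R2 <- R2 - (-4)*R1:  [  0   4   3  31 ]
R3 <- R3 - (2)*R1:  [   0   -4   -5  -18 ]
R3 <- R3 - (-1)*R2:  [  0   0  -2  13 ]
Row echelon form:
[ 4  6  -3  |   7 ]
[ 0  4   3  |  31 ]
[ 0  0  -2  |  13 ]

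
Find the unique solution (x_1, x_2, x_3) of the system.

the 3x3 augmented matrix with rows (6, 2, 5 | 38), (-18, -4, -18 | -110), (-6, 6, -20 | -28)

Forward elimination on [A|b]:
R2 <- R2 - (-3)*R1:  [  0   2  -3   4 ]
R3 <- R3 - (-1)*R1:  [   0    8  -15   10 ]
R3 <- R3 - (4)*R2:  [  0   0  -3  -6 ]
Row echelon form:
[ 6  2   5  |  38 ]
[ 0  2  -3  |   4 ]
[ 0  0  -3  |  -6 ]
Back-substitution:
x_3 = (-6) / -3 = 2
x_2 = (4 - (-3)*(2)) / 2 = 5
x_1 = (38 - (2)*(5) - (5)*(2)) / 6 = 3

(3, 5, 2)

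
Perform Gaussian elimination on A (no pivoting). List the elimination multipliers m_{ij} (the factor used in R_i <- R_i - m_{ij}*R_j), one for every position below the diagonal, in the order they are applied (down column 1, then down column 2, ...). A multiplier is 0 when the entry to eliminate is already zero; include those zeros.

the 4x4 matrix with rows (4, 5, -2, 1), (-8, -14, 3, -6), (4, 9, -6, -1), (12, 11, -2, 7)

multipliers: -2, 1, 3, -1, 1, -1

Forward elimination:
R2 <- R2 - (-2)*R1:  [  0  -4  -1  -4 ]
R3 <- R3 - (1)*R1:  [  0   4  -4  -2 ]
R4 <- R4 - (3)*R1:  [  0  -4   4   4 ]
R3 <- R3 - (-1)*R2:  [  0   0  -5  -6 ]
R4 <- R4 - (1)*R2:  [ 0  0  5  8 ]
R4 <- R4 - (-1)*R3:  [ 0  0  0  2 ]
Multipliers (in order of application): m_{21} = -2, m_{31} = 1, m_{41} = 3, m_{32} = -1, m_{42} = 1, m_{43} = -1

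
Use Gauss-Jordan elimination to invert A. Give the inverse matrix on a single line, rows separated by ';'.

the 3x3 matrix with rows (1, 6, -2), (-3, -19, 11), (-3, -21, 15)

inverse = [-9 -8 14/3; 2 3/2 -5/6; 1 1/2 -1/6]

Gauss-Jordan on [A | I]:
R2 <- R2 - (-3)*R1:  [  0  -1   5  |   3   1   0 ]
R3 <- R3 - (-3)*R1:  [  0  -3   9  |   3   0   1 ]
R2 <- (1/-1)*R2:  [  0   1  -5  |  -3  -1   0 ]
R1 <- R1 - (6)*R2:  [  1   0  28  |  19   6   0 ]
R3 <- R3 - (-3)*R2:  [  0   0  -6  |  -6  -3   1 ]
R3 <- (1/-6)*R3:  [    0     0     1  |     1   1/2  -1/6 ]
R1 <- R1 - (28)*R3:  [    1     0     0  |    -9    -8  14/3 ]
R2 <- R2 - (-5)*R3:  [    0     1     0  |     2   3/2  -5/6 ]
Right block of [I | A^{-1}] is the inverse:
[ -9   -8  14/3 ]
[  2  3/2  -5/6 ]
[  1  1/2  -1/6 ]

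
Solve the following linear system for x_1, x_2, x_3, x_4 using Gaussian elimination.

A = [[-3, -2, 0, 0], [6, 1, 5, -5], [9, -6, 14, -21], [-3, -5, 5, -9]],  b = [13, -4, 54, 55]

(-5, 1, 0, -5)

Forward elimination on [A|b]:
R2 <- R2 - (-2)*R1:  [  0  -3   5  -5  22 ]
R3 <- R3 - (-3)*R1:  [   0  -12   14  -21   93 ]
R4 <- R4 - (1)*R1:  [  0  -3   5  -9  42 ]
R3 <- R3 - (4)*R2:  [  0   0  -6  -1   5 ]
R4 <- R4 - (1)*R2:  [  0   0   0  -4  20 ]
Row echelon form:
[ -3  -2   0   0  |  13 ]
[  0  -3   5  -5  |  22 ]
[  0   0  -6  -1  |   5 ]
[  0   0   0  -4  |  20 ]
Back-substitution:
x_4 = (20) / -4 = -5
x_3 = (5 - (-1)*(-5)) / -6 = 0
x_2 = (22 - (5)*(0) - (-5)*(-5)) / -3 = 1
x_1 = (13 - (-2)*(1)) / -3 = -5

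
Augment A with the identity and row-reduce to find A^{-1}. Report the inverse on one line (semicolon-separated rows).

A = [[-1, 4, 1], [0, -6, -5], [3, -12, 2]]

inverse = [-12/5 -2/3 -7/15; -1/2 -1/6 -1/6; 3/5 0 1/5]

Gauss-Jordan on [A | I]:
R1 <- (1/-1)*R1:  [  1  -4  -1  |  -1   0   0 ]
R3 <- R3 - (3)*R1:  [ 0  0  5  |  3  0  1 ]
R2 <- (1/-6)*R2:  [    0     1   5/6  |     0  -1/6     0 ]
R1 <- R1 - (-4)*R2:  [    1     0   7/3  |    -1  -2/3     0 ]
R3 <- (1/5)*R3:  [   0    0    1  |  3/5    0  1/5 ]
R1 <- R1 - (7/3)*R3:  [     1      0      0  |  -12/5   -2/3  -7/15 ]
R2 <- R2 - (5/6)*R3:  [    0     1     0  |  -1/2  -1/6  -1/6 ]
Right block of [I | A^{-1}] is the inverse:
[ -12/5  -2/3  -7/15 ]
[  -1/2  -1/6   -1/6 ]
[   3/5     0    1/5 ]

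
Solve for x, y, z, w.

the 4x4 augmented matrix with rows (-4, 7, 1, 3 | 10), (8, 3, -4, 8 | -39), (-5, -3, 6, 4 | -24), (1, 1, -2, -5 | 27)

(-1, 3, 0, -5)

Forward elimination on [A|b]:
R2 <- R2 - (-2)*R1:  [   0   17   -2   14  -19 ]
R3 <- R3 - (5/4)*R1:  [     0  -47/4   19/4    1/4  -73/2 ]
R4 <- R4 - (-1/4)*R1:  [     0   11/4   -7/4  -17/4   59/2 ]
R3 <- R3 - (-47/68)*R2:  [        0         0    229/68    675/68  -3375/68 ]
R4 <- R4 - (11/68)*R2:  [       0        0   -97/68  -443/68  2215/68 ]
R4 <- R4 - (-97/229)*R3:  [        0         0         0  -529/229  2645/229 ]
Row echelon form:
[ -4   7       1         3  |        10 ]
[  0  17      -2        14  |       -19 ]
[  0   0  229/68    675/68  |  -3375/68 ]
[  0   0       0  -529/229  |  2645/229 ]
Back-substitution:
w = (2645/229) / (-529/229) = -5
z = (-3375/68 - (675/68)*(-5)) / (229/68) = 0
y = (-19 - (-2)*(0) - (14)*(-5)) / 17 = 3
x = (10 - (7)*(3) - (1)*(0) - (3)*(-5)) / -4 = -1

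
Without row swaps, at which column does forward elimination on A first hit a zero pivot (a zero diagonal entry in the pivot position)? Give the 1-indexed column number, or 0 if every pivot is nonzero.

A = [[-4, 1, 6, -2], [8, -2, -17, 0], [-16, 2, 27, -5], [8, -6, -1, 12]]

Naive forward elimination:
R2 <- R2 - (-2)*R1:  [  0   0  -5  -4 ]
R3 <- R3 - (4)*R1:  [  0  -2   3   3 ]
R4 <- R4 - (-2)*R1:  [  0  -4  11   8 ]
Matrix at this point:
[ -4   1   6  -2 ]
[  0   0  -5  -4 ]
[  0  -2   3   3 ]
[  0  -4  11   8 ]
Pivot entry (2,2) is zero but row 3 has -2 in column 2 -> naive elimination stops; a row interchange (e.g. R2 <-> R3) would be required here.

first zero-pivot column = 2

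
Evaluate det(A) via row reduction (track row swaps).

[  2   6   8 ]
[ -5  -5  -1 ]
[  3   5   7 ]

det(A) = 52

Forward elimination:
R2 <- R2 - (-5/2)*R1:  [  0  10  19 ]
R3 <- R3 - (3/2)*R1:  [  0  -4  -5 ]
R3 <- R3 - (-2/5)*R2:  [    0     0  13/5 ]
Upper-triangular form:
[ 2   6     8 ]
[ 0  10    19 ]
[ 0   0  13/5 ]
det(A) = (-1)^0 * (2) * (10) * (13/5) = 52  (0 row swaps -> sign +1)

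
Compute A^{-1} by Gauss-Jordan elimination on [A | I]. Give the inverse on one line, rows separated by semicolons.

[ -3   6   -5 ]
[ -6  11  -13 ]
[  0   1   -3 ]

Gauss-Jordan on [A | I]:
R1 <- (1/-3)*R1:  [    1    -2   5/3  |  -1/3     0     0 ]
R2 <- R2 - (-6)*R1:  [  0  -1  -3  |  -2   1   0 ]
R2 <- (1/-1)*R2:  [  0   1   3  |   2  -1   0 ]
R1 <- R1 - (-2)*R2:  [    1     0  23/3  |  11/3    -2     0 ]
R3 <- R3 - (1)*R2:  [  0   0  -6  |  -2   1   1 ]
R3 <- (1/-6)*R3:  [    0     0     1  |   1/3  -1/6  -1/6 ]
R1 <- R1 - (23/3)*R3:  [      1       0       0  |    10/9  -13/18   23/18 ]
R2 <- R2 - (3)*R3:  [    0     1     0  |     1  -1/2   1/2 ]
Right block of [I | A^{-1}] is the inverse:
[ 10/9  -13/18  23/18 ]
[    1    -1/2    1/2 ]
[  1/3    -1/6   -1/6 ]

inverse = [10/9 -13/18 23/18; 1 -1/2 1/2; 1/3 -1/6 -1/6]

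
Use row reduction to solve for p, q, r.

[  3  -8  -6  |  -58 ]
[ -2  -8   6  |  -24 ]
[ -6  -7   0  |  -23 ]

(-2, 5, 2)

Forward elimination on [A|b]:
R2 <- R2 - (-2/3)*R1:  [      0   -40/3       2  -188/3 ]
R3 <- R3 - (-2)*R1:  [    0   -23   -12  -139 ]
R3 <- R3 - (69/40)*R2:  [       0        0  -309/20  -309/10 ]
Row echelon form:
[ 3     -8       -6  |      -58 ]
[ 0  -40/3        2  |   -188/3 ]
[ 0      0  -309/20  |  -309/10 ]
Back-substitution:
r = (-309/10) / (-309/20) = 2
q = (-188/3 - (2)*(2)) / (-40/3) = 5
p = (-58 - (-8)*(5) - (-6)*(2)) / 3 = -2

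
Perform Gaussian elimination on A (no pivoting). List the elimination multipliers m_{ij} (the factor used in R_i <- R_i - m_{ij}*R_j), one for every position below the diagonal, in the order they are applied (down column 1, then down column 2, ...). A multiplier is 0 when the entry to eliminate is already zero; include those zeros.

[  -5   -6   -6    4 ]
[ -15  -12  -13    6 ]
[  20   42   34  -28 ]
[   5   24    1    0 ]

Forward elimination:
R2 <- R2 - (3)*R1:  [  0   6   5  -6 ]
R3 <- R3 - (-4)*R1:  [   0   18   10  -12 ]
R4 <- R4 - (-1)*R1:  [  0  18  -5   4 ]
R3 <- R3 - (3)*R2:  [  0   0  -5   6 ]
R4 <- R4 - (3)*R2:  [   0    0  -20   22 ]
R4 <- R4 - (4)*R3:  [  0   0   0  -2 ]
Multipliers (in order of application): m_{21} = 3, m_{31} = -4, m_{41} = -1, m_{32} = 3, m_{42} = 3, m_{43} = 4

multipliers: 3, -4, -1, 3, 3, 4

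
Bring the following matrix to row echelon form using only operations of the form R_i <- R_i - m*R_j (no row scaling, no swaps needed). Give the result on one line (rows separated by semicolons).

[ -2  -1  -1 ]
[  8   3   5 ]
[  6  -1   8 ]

Forward elimination:
R2 <- R2 - (-4)*R1:  [  0  -1   1 ]
R3 <- R3 - (-3)*R1:  [  0  -4   5 ]
R3 <- R3 - (4)*R2:  [ 0  0  1 ]
Row echelon form:
[ -2  -1  -1 ]
[  0  -1   1 ]
[  0   0   1 ]

REF = [-2 -1 -1; 0 -1 1; 0 0 1]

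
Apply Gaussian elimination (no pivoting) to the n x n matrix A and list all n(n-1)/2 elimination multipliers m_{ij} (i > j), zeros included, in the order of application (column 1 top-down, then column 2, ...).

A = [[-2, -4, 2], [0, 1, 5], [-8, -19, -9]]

Forward elimination:
R2: entry in column 1 is already 0 -> m_{21} = 0 (no row operation needed)
R3 <- R3 - (4)*R1:  [   0   -3  -17 ]
R3 <- R3 - (-3)*R2:  [  0   0  -2 ]
Multipliers (in order of application): m_{21} = 0, m_{31} = 4, m_{32} = -3

multipliers: 0, 4, -3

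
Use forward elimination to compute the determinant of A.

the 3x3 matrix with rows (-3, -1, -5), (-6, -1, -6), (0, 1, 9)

Forward elimination:
R2 <- R2 - (2)*R1:  [ 0  1  4 ]
R3 <- R3 - (1)*R2:  [ 0  0  5 ]
Upper-triangular form:
[ -3  -1  -5 ]
[  0   1   4 ]
[  0   0   5 ]
det(A) = (-1)^0 * (-3) * (1) * (5) = -15  (0 row swaps -> sign +1)

det(A) = -15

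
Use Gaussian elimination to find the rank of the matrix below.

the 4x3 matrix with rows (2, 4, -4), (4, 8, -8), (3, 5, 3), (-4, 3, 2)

rank(A) = 3

Row reduction:
R2 <- R2 - (2)*R1:  [ 0  0  0 ]
R3 <- R3 - (3/2)*R1:  [  0  -1   9 ]
R4 <- R4 - (-2)*R1:  [  0  11  -6 ]
R2 <-> R3   (pivot in column 2 was zero)
[ 2   4  -4 ]
[ 0  -1   9 ]
[ 0   0   0 ]
[ 0  11  -6 ]
R4 <- R4 - (-11)*R2:  [  0   0  93 ]
R3 <-> R4   (pivot in column 3 was zero)
[ 2   4  -4 ]
[ 0  -1   9 ]
[ 0   0  93 ]
[ 0   0   0 ]
Row echelon form:
[ 2   4  -4 ]
[ 0  -1   9 ]
[ 0   0  93 ]
[ 0   0   0 ]
Nonzero rows / pivot columns: 3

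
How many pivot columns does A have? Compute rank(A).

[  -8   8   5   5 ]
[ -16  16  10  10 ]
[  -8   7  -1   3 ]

Row reduction:
R2 <- R2 - (2)*R1:  [ 0  0  0  0 ]
R3 <- R3 - (1)*R1:  [  0  -1  -6  -2 ]
R2 <-> R3   (pivot in column 2 was zero)
[ -8   8   5   5 ]
[  0  -1  -6  -2 ]
[  0   0   0   0 ]
Row echelon form:
[ -8   8   5   5 ]
[  0  -1  -6  -2 ]
[  0   0   0   0 ]
Nonzero rows / pivot columns: 2

rank(A) = 2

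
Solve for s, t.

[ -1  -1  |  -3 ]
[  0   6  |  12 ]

(1, 2)

Forward elimination on [A|b]:
Row echelon form:
[ -1  -1  |  -3 ]
[  0   6  |  12 ]
Back-substitution:
t = (12) / 6 = 2
s = (-3 - (-1)*(2)) / -1 = 1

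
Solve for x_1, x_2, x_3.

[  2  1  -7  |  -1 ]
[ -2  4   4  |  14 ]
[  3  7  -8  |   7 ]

Forward elimination on [A|b]:
R2 <- R2 - (-1)*R1:  [  0   5  -3  13 ]
R3 <- R3 - (3/2)*R1:  [    0  11/2   5/2  17/2 ]
R3 <- R3 - (11/10)*R2:  [     0      0   29/5  -29/5 ]
Row echelon form:
[ 2  1    -7  |     -1 ]
[ 0  5    -3  |     13 ]
[ 0  0  29/5  |  -29/5 ]
Back-substitution:
x_3 = (-29/5) / (29/5) = -1
x_2 = (13 - (-3)*(-1)) / 5 = 2
x_1 = (-1 - (1)*(2) - (-7)*(-1)) / 2 = -5

(-5, 2, -1)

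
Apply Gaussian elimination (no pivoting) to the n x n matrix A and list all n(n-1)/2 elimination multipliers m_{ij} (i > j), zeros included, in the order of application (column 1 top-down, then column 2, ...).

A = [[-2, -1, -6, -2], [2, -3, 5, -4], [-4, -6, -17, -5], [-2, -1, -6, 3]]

Forward elimination:
R2 <- R2 - (-1)*R1:  [  0  -4  -1  -6 ]
R3 <- R3 - (2)*R1:  [  0  -4  -5  -1 ]
R4 <- R4 - (1)*R1:  [ 0  0  0  5 ]
R3 <- R3 - (1)*R2:  [  0   0  -4   5 ]
R4: entry in column 2 is already 0 -> m_{42} = 0 (no row operation needed)
R4: entry in column 3 is already 0 -> m_{43} = 0 (no row operation needed)
Multipliers (in order of application): m_{21} = -1, m_{31} = 2, m_{41} = 1, m_{32} = 1, m_{42} = 0, m_{43} = 0

multipliers: -1, 2, 1, 1, 0, 0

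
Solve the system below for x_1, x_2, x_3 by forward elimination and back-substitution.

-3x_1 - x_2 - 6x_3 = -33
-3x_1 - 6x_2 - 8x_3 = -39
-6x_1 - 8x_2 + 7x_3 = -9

Forward elimination on [A|b]:
R2 <- R2 - (1)*R1:  [  0  -5  -2  -6 ]
R3 <- R3 - (2)*R1:  [  0  -6  19  57 ]
R3 <- R3 - (6/5)*R2:  [     0      0  107/5  321/5 ]
Row echelon form:
[ -3  -1     -6  |    -33 ]
[  0  -5     -2  |     -6 ]
[  0   0  107/5  |  321/5 ]
Back-substitution:
x_3 = (321/5) / (107/5) = 3
x_2 = (-6 - (-2)*(3)) / -5 = 0
x_1 = (-33 - (-1)*(0) - (-6)*(3)) / -3 = 5

(5, 0, 3)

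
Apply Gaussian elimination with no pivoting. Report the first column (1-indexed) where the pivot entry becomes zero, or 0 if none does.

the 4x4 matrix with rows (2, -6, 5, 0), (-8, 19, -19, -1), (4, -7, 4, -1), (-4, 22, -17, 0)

Naive forward elimination:
R2 <- R2 - (-4)*R1:  [  0  -5   1  -1 ]
R3 <- R3 - (2)*R1:  [  0   5  -6  -1 ]
R4 <- R4 - (-2)*R1:  [  0  10  -7   0 ]
R3 <- R3 - (-1)*R2:  [  0   0  -5  -2 ]
R4 <- R4 - (-2)*R2:  [  0   0  -5  -2 ]
R4 <- R4 - (1)*R3:  [ 0  0  0  0 ]
Matrix at this point:
[ 2  -6   5   0 ]
[ 0  -5   1  -1 ]
[ 0   0  -5  -2 ]
[ 0   0   0   0 ]
Pivot entry (4,4) in the last row is zero and there are no rows below to swap with -> zero pivot in column 4 (A is singular).

first zero-pivot column = 4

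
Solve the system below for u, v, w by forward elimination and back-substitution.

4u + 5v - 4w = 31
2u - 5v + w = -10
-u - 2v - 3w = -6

(3, 3, -1)

Forward elimination on [A|b]:
R2 <- R2 - (1/2)*R1:  [     0  -15/2      3  -51/2 ]
R3 <- R3 - (-1/4)*R1:  [    0  -3/4    -4   7/4 ]
R3 <- R3 - (1/10)*R2:  [      0       0  -43/10   43/10 ]
Row echelon form:
[ 4      5      -4  |     31 ]
[ 0  -15/2       3  |  -51/2 ]
[ 0      0  -43/10  |  43/10 ]
Back-substitution:
w = (43/10) / (-43/10) = -1
v = (-51/2 - (3)*(-1)) / (-15/2) = 3
u = (31 - (5)*(3) - (-4)*(-1)) / 4 = 3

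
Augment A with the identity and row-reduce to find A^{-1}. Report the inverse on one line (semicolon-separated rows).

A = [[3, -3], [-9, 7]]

Gauss-Jordan on [A | I]:
R1 <- (1/3)*R1:  [   1   -1  |  1/3    0 ]
R2 <- R2 - (-9)*R1:  [  0  -2  |   3   1 ]
R2 <- (1/-2)*R2:  [    0     1  |  -3/2  -1/2 ]
R1 <- R1 - (-1)*R2:  [    1     0  |  -7/6  -1/2 ]
Right block of [I | A^{-1}] is the inverse:
[ -7/6  -1/2 ]
[ -3/2  -1/2 ]

inverse = [-7/6 -1/2; -3/2 -1/2]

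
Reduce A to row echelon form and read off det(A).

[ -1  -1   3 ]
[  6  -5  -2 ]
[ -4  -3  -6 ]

Forward elimination:
R2 <- R2 - (-6)*R1:  [   0  -11   16 ]
R3 <- R3 - (4)*R1:  [   0    1  -18 ]
R3 <- R3 - (-1/11)*R2:  [       0        0  -182/11 ]
Upper-triangular form:
[ -1   -1        3 ]
[  0  -11       16 ]
[  0    0  -182/11 ]
det(A) = (-1)^0 * (-1) * (-11) * (-182/11) = -182  (0 row swaps -> sign +1)

det(A) = -182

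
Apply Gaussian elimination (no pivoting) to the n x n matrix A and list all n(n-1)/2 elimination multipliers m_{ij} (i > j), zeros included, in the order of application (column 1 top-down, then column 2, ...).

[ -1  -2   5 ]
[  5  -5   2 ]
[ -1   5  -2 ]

Forward elimination:
R2 <- R2 - (-5)*R1:  [   0  -15   27 ]
R3 <- R3 - (1)*R1:  [  0   7  -7 ]
R3 <- R3 - (-7/15)*R2:  [    0     0  28/5 ]
Multipliers (in order of application): m_{21} = -5, m_{31} = 1, m_{32} = -7/15

multipliers: -5, 1, -7/15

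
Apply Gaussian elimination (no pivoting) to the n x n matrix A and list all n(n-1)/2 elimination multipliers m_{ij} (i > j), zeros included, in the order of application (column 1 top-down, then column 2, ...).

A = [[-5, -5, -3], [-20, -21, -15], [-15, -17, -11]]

Forward elimination:
R2 <- R2 - (4)*R1:  [  0  -1  -3 ]
R3 <- R3 - (3)*R1:  [  0  -2  -2 ]
R3 <- R3 - (2)*R2:  [ 0  0  4 ]
Multipliers (in order of application): m_{21} = 4, m_{31} = 3, m_{32} = 2

multipliers: 4, 3, 2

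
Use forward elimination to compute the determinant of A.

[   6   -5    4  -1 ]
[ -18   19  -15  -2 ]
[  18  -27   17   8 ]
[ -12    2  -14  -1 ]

Forward elimination:
R2 <- R2 - (-3)*R1:  [  0   4  -3  -5 ]
R3 <- R3 - (3)*R1:  [   0  -12    5   11 ]
R4 <- R4 - (-2)*R1:  [  0  -8  -6  -3 ]
R3 <- R3 - (-3)*R2:  [  0   0  -4  -4 ]
R4 <- R4 - (-2)*R2:  [   0    0  -12  -13 ]
R4 <- R4 - (3)*R3:  [  0   0   0  -1 ]
Upper-triangular form:
[ 6  -5   4  -1 ]
[ 0   4  -3  -5 ]
[ 0   0  -4  -4 ]
[ 0   0   0  -1 ]
det(A) = (-1)^0 * (6) * (4) * (-4) * (-1) = 96  (0 row swaps -> sign +1)

det(A) = 96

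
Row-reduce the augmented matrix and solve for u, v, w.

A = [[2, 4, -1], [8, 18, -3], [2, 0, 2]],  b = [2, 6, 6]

Forward elimination on [A|b]:
R2 <- R2 - (4)*R1:  [  0   2   1  -2 ]
R3 <- R3 - (1)*R1:  [  0  -4   3   4 ]
R3 <- R3 - (-2)*R2:  [ 0  0  5  0 ]
Row echelon form:
[ 2  4  -1  |   2 ]
[ 0  2   1  |  -2 ]
[ 0  0   5  |   0 ]
Back-substitution:
w = (0) / 5 = 0
v = (-2 - (1)*(0)) / 2 = -1
u = (2 - (4)*(-1) - (-1)*(0)) / 2 = 3

(3, -1, 0)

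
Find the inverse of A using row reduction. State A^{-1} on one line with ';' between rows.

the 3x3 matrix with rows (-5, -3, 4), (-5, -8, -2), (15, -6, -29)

Gauss-Jordan on [A | I]:
R1 <- (1/-5)*R1:  [    1   3/5  -4/5  |  -1/5     0     0 ]
R2 <- R2 - (-5)*R1:  [  0  -5  -6  |  -1   1   0 ]
R3 <- R3 - (15)*R1:  [   0  -15  -17  |    3    0    1 ]
R2 <- (1/-5)*R2:  [    0     1   6/5  |   1/5  -1/5     0 ]
R1 <- R1 - (3/5)*R2:  [      1       0  -38/25  |   -8/25    3/25       0 ]
R3 <- R3 - (-15)*R2:  [  0   0   1  |   6  -3   1 ]
R1 <- R1 - (-38/25)*R3:  [       1        0        0  |     44/5  -111/25    38/25 ]
R2 <- R2 - (6/5)*R3:  [    0     1     0  |    -7  17/5  -6/5 ]
Right block of [I | A^{-1}] is the inverse:
[ 44/5  -111/25  38/25 ]
[   -7     17/5   -6/5 ]
[    6       -3      1 ]

inverse = [44/5 -111/25 38/25; -7 17/5 -6/5; 6 -3 1]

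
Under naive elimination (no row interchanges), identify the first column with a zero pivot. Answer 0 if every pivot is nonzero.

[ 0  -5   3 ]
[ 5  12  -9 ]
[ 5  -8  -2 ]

Naive forward elimination:
Pivot entry (1,1) is zero but row 2 has 5 in column 1 -> naive elimination stops; a row interchange (e.g. R1 <-> R2) would be required here.

first zero-pivot column = 1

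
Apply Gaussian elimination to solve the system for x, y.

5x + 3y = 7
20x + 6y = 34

Forward elimination on [A|b]:
R2 <- R2 - (4)*R1:  [  0  -6   6 ]
Row echelon form:
[ 5   3  |  7 ]
[ 0  -6  |  6 ]
Back-substitution:
y = (6) / -6 = -1
x = (7 - (3)*(-1)) / 5 = 2

(2, -1)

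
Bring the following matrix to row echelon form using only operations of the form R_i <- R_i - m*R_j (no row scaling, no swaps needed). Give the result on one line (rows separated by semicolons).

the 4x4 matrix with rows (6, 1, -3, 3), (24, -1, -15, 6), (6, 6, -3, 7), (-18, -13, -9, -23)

Forward elimination:
R2 <- R2 - (4)*R1:  [  0  -5  -3  -6 ]
R3 <- R3 - (1)*R1:  [ 0  5  0  4 ]
R4 <- R4 - (-3)*R1:  [   0  -10  -18  -14 ]
R3 <- R3 - (-1)*R2:  [  0   0  -3  -2 ]
R4 <- R4 - (2)*R2:  [   0    0  -12   -2 ]
R4 <- R4 - (4)*R3:  [ 0  0  0  6 ]
Row echelon form:
[ 6   1  -3   3 ]
[ 0  -5  -3  -6 ]
[ 0   0  -3  -2 ]
[ 0   0   0   6 ]

REF = [6 1 -3 3; 0 -5 -3 -6; 0 0 -3 -2; 0 0 0 6]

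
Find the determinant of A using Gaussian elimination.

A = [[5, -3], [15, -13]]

Forward elimination:
R2 <- R2 - (3)*R1:  [  0  -4 ]
Upper-triangular form:
[ 5  -3 ]
[ 0  -4 ]
det(A) = (-1)^0 * (5) * (-4) = -20  (0 row swaps -> sign +1)

det(A) = -20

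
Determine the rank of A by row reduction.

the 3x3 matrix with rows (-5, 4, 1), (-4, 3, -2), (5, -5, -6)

Row reduction:
R2 <- R2 - (4/5)*R1:  [     0   -1/5  -14/5 ]
R3 <- R3 - (-1)*R1:  [  0  -1  -5 ]
R3 <- R3 - (5)*R2:  [ 0  0  9 ]
Row echelon form:
[ -5     4      1 ]
[  0  -1/5  -14/5 ]
[  0     0      9 ]
Nonzero rows / pivot columns: 3

rank(A) = 3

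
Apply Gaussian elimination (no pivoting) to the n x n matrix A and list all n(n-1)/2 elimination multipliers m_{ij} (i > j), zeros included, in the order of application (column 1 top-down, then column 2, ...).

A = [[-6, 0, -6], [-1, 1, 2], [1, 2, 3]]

multipliers: 1/6, -1/6, 2

Forward elimination:
R2 <- R2 - (1/6)*R1:  [ 0  1  3 ]
R3 <- R3 - (-1/6)*R1:  [ 0  2  2 ]
R3 <- R3 - (2)*R2:  [  0   0  -4 ]
Multipliers (in order of application): m_{21} = 1/6, m_{31} = -1/6, m_{32} = 2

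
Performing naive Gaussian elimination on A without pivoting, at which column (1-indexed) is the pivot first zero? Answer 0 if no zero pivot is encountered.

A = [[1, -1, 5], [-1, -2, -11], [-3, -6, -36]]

Naive forward elimination:
R2 <- R2 - (-1)*R1:  [  0  -3  -6 ]
R3 <- R3 - (-3)*R1:  [   0   -9  -21 ]
R3 <- R3 - (3)*R2:  [  0   0  -3 ]
All pivots nonzero; naive elimination completes without hitting a zero pivot.

first zero-pivot column = 0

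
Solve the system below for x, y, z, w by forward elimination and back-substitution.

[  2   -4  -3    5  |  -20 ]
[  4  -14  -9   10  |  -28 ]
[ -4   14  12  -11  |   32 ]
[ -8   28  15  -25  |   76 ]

Forward elimination on [A|b]:
R2 <- R2 - (2)*R1:  [  0  -6  -3   0  12 ]
R3 <- R3 - (-2)*R1:  [  0   6   6  -1  -8 ]
R4 <- R4 - (-4)*R1:  [  0  12   3  -5  -4 ]
R3 <- R3 - (-1)*R2:  [  0   0   3  -1   4 ]
R4 <- R4 - (-2)*R2:  [  0   0  -3  -5  20 ]
R4 <- R4 - (-1)*R3:  [  0   0   0  -6  24 ]
Row echelon form:
[ 2  -4  -3   5  |  -20 ]
[ 0  -6  -3   0  |   12 ]
[ 0   0   3  -1  |    4 ]
[ 0   0   0  -6  |   24 ]
Back-substitution:
w = (24) / -6 = -4
z = (4 - (-1)*(-4)) / 3 = 0
y = (12 - (-3)*(0)) / -6 = -2
x = (-20 - (-4)*(-2) - (-3)*(0) - (5)*(-4)) / 2 = -4

(-4, -2, 0, -4)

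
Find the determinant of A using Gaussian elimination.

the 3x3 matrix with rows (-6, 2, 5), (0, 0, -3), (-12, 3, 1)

det(A) = 18

Forward elimination:
R3 <- R3 - (2)*R1:  [  0  -1  -9 ]
R2 <-> R3   (pivot in column 2 was zero)
[ -6   2   5 ]
[  0  -1  -9 ]
[  0   0  -3 ]
Upper-triangular form:
[ -6   2   5 ]
[  0  -1  -9 ]
[  0   0  -3 ]
det(A) = (-1)^1 * (-6) * (-1) * (-3) = 18  (1 row swap -> sign -1)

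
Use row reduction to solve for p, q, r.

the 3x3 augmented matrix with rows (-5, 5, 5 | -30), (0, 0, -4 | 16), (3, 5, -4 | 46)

(5, 3, -4)

Forward elimination on [A|b]:
R3 <- R3 - (-3/5)*R1:  [  0   8  -1  28 ]
R2 <-> R3   (pivot in column 2 was zero)
[ -5  5   5  -30 ]
[  0  8  -1   28 ]
[  0  0  -4   16 ]
Row echelon form:
[ -5  5   5  |  -30 ]
[  0  8  -1  |   28 ]
[  0  0  -4  |   16 ]
Back-substitution:
r = (16) / -4 = -4
q = (28 - (-1)*(-4)) / 8 = 3
p = (-30 - (5)*(3) - (5)*(-4)) / -5 = 5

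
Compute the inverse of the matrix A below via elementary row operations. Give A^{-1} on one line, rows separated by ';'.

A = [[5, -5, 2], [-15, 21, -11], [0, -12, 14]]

Gauss-Jordan on [A | I]:
R1 <- (1/5)*R1:  [   1   -1  2/5  |  1/5    0    0 ]
R2 <- R2 - (-15)*R1:  [  0   6  -5  |   3   1   0 ]
R2 <- (1/6)*R2:  [    0     1  -5/6  |   1/2   1/6     0 ]
R1 <- R1 - (-1)*R2:  [      1       0  -13/30  |    7/10     1/6       0 ]
R3 <- R3 - (-12)*R2:  [ 0  0  4  |  6  2  1 ]
R3 <- (1/4)*R3:  [   0    0    1  |  3/2  1/2  1/4 ]
R1 <- R1 - (-13/30)*R3:  [      1       0       0  |   27/20   23/60  13/120 ]
R2 <- R2 - (-5/6)*R3:  [    0     1     0  |   7/4  7/12  5/24 ]
Right block of [I | A^{-1}] is the inverse:
[ 27/20  23/60  13/120 ]
[   7/4   7/12    5/24 ]
[   3/2    1/2     1/4 ]

inverse = [27/20 23/60 13/120; 7/4 7/12 5/24; 3/2 1/2 1/4]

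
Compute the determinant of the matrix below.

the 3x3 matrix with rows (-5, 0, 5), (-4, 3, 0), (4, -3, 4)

Forward elimination:
R2 <- R2 - (4/5)*R1:  [  0   3  -4 ]
R3 <- R3 - (-4/5)*R1:  [  0  -3   8 ]
R3 <- R3 - (-1)*R2:  [ 0  0  4 ]
Upper-triangular form:
[ -5  0   5 ]
[  0  3  -4 ]
[  0  0   4 ]
det(A) = (-1)^0 * (-5) * (3) * (4) = -60  (0 row swaps -> sign +1)

det(A) = -60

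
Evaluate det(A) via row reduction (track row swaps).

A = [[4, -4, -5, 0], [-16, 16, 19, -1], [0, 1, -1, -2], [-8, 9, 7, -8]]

Forward elimination:
R2 <- R2 - (-4)*R1:  [  0   0  -1  -1 ]
R4 <- R4 - (-2)*R1:  [  0   1  -3  -8 ]
R2 <-> R3   (pivot in column 2 was zero)
[ 4  -4  -5   0 ]
[ 0   1  -1  -2 ]
[ 0   0  -1  -1 ]
[ 0   1  -3  -8 ]
R4 <- R4 - (1)*R2:  [  0   0  -2  -6 ]
R4 <- R4 - (2)*R3:  [  0   0   0  -4 ]
Upper-triangular form:
[ 4  -4  -5   0 ]
[ 0   1  -1  -2 ]
[ 0   0  -1  -1 ]
[ 0   0   0  -4 ]
det(A) = (-1)^1 * (4) * (1) * (-1) * (-4) = -16  (1 row swap -> sign -1)

det(A) = -16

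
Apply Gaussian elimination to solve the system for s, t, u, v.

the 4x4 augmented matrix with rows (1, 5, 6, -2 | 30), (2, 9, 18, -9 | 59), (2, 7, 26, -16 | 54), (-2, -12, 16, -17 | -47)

Forward elimination on [A|b]:
R2 <- R2 - (2)*R1:  [  0  -1   6  -5  -1 ]
R3 <- R3 - (2)*R1:  [   0   -3   14  -12   -6 ]
R4 <- R4 - (-2)*R1:  [   0   -2   28  -21   13 ]
R3 <- R3 - (3)*R2:  [  0   0  -4   3  -3 ]
R4 <- R4 - (2)*R2:  [   0    0   16  -11   15 ]
R4 <- R4 - (-4)*R3:  [ 0  0  0  1  3 ]
Row echelon form:
[ 1   5   6  -2  |  30 ]
[ 0  -1   6  -5  |  -1 ]
[ 0   0  -4   3  |  -3 ]
[ 0   0   0   1  |   3 ]
Back-substitution:
v = (3) / 1 = 3
u = (-3 - (3)*(3)) / -4 = 3
t = (-1 - (6)*(3) - (-5)*(3)) / -1 = 4
s = (30 - (5)*(4) - (6)*(3) - (-2)*(3)) / 1 = -2

(-2, 4, 3, 3)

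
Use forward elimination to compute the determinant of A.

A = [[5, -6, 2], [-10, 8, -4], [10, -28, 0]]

det(A) = 80

Forward elimination:
R2 <- R2 - (-2)*R1:  [  0  -4   0 ]
R3 <- R3 - (2)*R1:  [   0  -16   -4 ]
R3 <- R3 - (4)*R2:  [  0   0  -4 ]
Upper-triangular form:
[ 5  -6   2 ]
[ 0  -4   0 ]
[ 0   0  -4 ]
det(A) = (-1)^0 * (5) * (-4) * (-4) = 80  (0 row swaps -> sign +1)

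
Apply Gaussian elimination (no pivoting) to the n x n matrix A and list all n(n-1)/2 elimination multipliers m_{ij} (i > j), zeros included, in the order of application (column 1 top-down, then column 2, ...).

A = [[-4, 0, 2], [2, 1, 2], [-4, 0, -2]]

multipliers: -1/2, 1, 0

Forward elimination:
R2 <- R2 - (-1/2)*R1:  [ 0  1  3 ]
R3 <- R3 - (1)*R1:  [  0   0  -4 ]
R3: entry in column 2 is already 0 -> m_{32} = 0 (no row operation needed)
Multipliers (in order of application): m_{21} = -1/2, m_{31} = 1, m_{32} = 0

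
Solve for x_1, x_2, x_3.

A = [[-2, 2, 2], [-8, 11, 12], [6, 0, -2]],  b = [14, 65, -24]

(-4, 3, 0)

Forward elimination on [A|b]:
R2 <- R2 - (4)*R1:  [ 0  3  4  9 ]
R3 <- R3 - (-3)*R1:  [  0   6   4  18 ]
R3 <- R3 - (2)*R2:  [  0   0  -4   0 ]
Row echelon form:
[ -2  2   2  |  14 ]
[  0  3   4  |   9 ]
[  0  0  -4  |   0 ]
Back-substitution:
x_3 = (0) / -4 = 0
x_2 = (9 - (4)*(0)) / 3 = 3
x_1 = (14 - (2)*(3) - (2)*(0)) / -2 = -4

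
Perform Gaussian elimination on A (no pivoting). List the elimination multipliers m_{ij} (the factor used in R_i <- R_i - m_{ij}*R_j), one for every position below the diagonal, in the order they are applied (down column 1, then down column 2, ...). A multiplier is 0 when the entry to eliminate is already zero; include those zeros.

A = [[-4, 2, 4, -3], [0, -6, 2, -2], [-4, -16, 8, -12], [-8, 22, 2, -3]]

multipliers: 0, 1, 2, 3, -3, 0

Forward elimination:
R2: entry in column 1 is already 0 -> m_{21} = 0 (no row operation needed)
R3 <- R3 - (1)*R1:  [   0  -18    4   -9 ]
R4 <- R4 - (2)*R1:  [  0  18  -6   3 ]
R3 <- R3 - (3)*R2:  [  0   0  -2  -3 ]
R4 <- R4 - (-3)*R2:  [  0   0   0  -3 ]
R4: entry in column 3 is already 0 -> m_{43} = 0 (no row operation needed)
Multipliers (in order of application): m_{21} = 0, m_{31} = 1, m_{41} = 2, m_{32} = 3, m_{42} = -3, m_{43} = 0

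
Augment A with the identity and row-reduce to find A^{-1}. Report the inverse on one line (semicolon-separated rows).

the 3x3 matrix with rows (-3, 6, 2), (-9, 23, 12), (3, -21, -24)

inverse = [-5 17/10 13/30; -3 11/10 3/10; 2 -3/4 -1/4]

Gauss-Jordan on [A | I]:
R1 <- (1/-3)*R1:  [    1    -2  -2/3  |  -1/3     0     0 ]
R2 <- R2 - (-9)*R1:  [  0   5   6  |  -3   1   0 ]
R3 <- R3 - (3)*R1:  [   0  -15  -22  |    1    0    1 ]
R2 <- (1/5)*R2:  [    0     1   6/5  |  -3/5   1/5     0 ]
R1 <- R1 - (-2)*R2:  [      1       0   26/15  |  -23/15     2/5       0 ]
R3 <- R3 - (-15)*R2:  [  0   0  -4  |  -8   3   1 ]
R3 <- (1/-4)*R3:  [    0     0     1  |     2  -3/4  -1/4 ]
R1 <- R1 - (26/15)*R3:  [     1      0      0  |     -5  17/10  13/30 ]
R2 <- R2 - (6/5)*R3:  [     0      1      0  |     -3  11/10   3/10 ]
Right block of [I | A^{-1}] is the inverse:
[ -5  17/10  13/30 ]
[ -3  11/10   3/10 ]
[  2   -3/4   -1/4 ]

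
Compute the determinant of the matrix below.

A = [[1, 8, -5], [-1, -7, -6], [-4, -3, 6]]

Forward elimination:
R2 <- R2 - (-1)*R1:  [   0    1  -11 ]
R3 <- R3 - (-4)*R1:  [   0   29  -14 ]
R3 <- R3 - (29)*R2:  [   0    0  305 ]
Upper-triangular form:
[ 1  8   -5 ]
[ 0  1  -11 ]
[ 0  0  305 ]
det(A) = (-1)^0 * (1) * (1) * (305) = 305  (0 row swaps -> sign +1)

det(A) = 305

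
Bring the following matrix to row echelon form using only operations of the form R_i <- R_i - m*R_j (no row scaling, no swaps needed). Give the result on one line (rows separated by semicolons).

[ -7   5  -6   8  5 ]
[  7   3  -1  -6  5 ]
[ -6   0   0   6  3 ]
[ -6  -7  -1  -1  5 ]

REF = [-7 5 -6 8 5; 0 8 -7 2 10; 0 0 39/28 3/14 57/14; 0 0 0 -54/13 821/26]

Forward elimination:
R2 <- R2 - (-1)*R1:  [  0   8  -7   2  10 ]
R3 <- R3 - (6/7)*R1:  [     0  -30/7   36/7   -6/7   -9/7 ]
R4 <- R4 - (6/7)*R1:  [     0  -79/7   29/7  -55/7    5/7 ]
R3 <- R3 - (-15/28)*R2:  [     0      0  39/28   3/14  57/14 ]
R4 <- R4 - (-79/56)*R2:  [       0        0  -321/56  -141/28   415/28 ]
R4 <- R4 - (-107/26)*R3:  [      0       0       0  -54/13  821/26 ]
Row echelon form:
[ -7  5     -6       8       5 ]
[  0  8     -7       2      10 ]
[  0  0  39/28    3/14   57/14 ]
[  0  0      0  -54/13  821/26 ]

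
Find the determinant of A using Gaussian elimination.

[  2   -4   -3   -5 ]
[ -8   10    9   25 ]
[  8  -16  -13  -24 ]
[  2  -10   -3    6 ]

det(A) = -72

Forward elimination:
R2 <- R2 - (-4)*R1:  [  0  -6  -3   5 ]
R3 <- R3 - (4)*R1:  [  0   0  -1  -4 ]
R4 <- R4 - (1)*R1:  [  0  -6   0  11 ]
R4 <- R4 - (1)*R2:  [ 0  0  3  6 ]
R4 <- R4 - (-3)*R3:  [  0   0   0  -6 ]
Upper-triangular form:
[ 2  -4  -3  -5 ]
[ 0  -6  -3   5 ]
[ 0   0  -1  -4 ]
[ 0   0   0  -6 ]
det(A) = (-1)^0 * (2) * (-6) * (-1) * (-6) = -72  (0 row swaps -> sign +1)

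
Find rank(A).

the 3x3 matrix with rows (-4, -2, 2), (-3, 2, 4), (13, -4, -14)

rank(A) = 2

Row reduction:
R2 <- R2 - (3/4)*R1:  [   0  7/2  5/2 ]
R3 <- R3 - (-13/4)*R1:  [     0  -21/2  -15/2 ]
R3 <- R3 - (-3)*R2:  [ 0  0  0 ]
Row echelon form:
[ -4   -2    2 ]
[  0  7/2  5/2 ]
[  0    0    0 ]
Nonzero rows / pivot columns: 2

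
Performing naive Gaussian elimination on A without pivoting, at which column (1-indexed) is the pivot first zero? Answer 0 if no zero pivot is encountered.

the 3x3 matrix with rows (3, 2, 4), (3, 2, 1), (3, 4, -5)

first zero-pivot column = 2

Naive forward elimination:
R2 <- R2 - (1)*R1:  [  0   0  -3 ]
R3 <- R3 - (1)*R1:  [  0   2  -9 ]
Matrix at this point:
[ 3  2   4 ]
[ 0  0  -3 ]
[ 0  2  -9 ]
Pivot entry (2,2) is zero but row 3 has 2 in column 2 -> naive elimination stops; a row interchange (e.g. R2 <-> R3) would be required here.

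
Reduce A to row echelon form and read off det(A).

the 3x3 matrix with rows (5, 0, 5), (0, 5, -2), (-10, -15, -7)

det(A) = -75

Forward elimination:
R3 <- R3 - (-2)*R1:  [   0  -15    3 ]
R3 <- R3 - (-3)*R2:  [  0   0  -3 ]
Upper-triangular form:
[ 5  0   5 ]
[ 0  5  -2 ]
[ 0  0  -3 ]
det(A) = (-1)^0 * (5) * (5) * (-3) = -75  (0 row swaps -> sign +1)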